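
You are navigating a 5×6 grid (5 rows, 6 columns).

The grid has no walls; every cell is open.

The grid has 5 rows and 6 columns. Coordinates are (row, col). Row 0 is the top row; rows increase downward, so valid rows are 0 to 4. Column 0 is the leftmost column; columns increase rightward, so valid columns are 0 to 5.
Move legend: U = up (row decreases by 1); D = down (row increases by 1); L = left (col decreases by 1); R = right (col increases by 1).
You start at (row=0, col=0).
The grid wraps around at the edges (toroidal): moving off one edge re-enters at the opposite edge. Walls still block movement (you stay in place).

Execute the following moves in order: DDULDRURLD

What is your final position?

Answer: Final position: (row=2, col=0)

Derivation:
Start: (row=0, col=0)
  D (down): (row=0, col=0) -> (row=1, col=0)
  D (down): (row=1, col=0) -> (row=2, col=0)
  U (up): (row=2, col=0) -> (row=1, col=0)
  L (left): (row=1, col=0) -> (row=1, col=5)
  D (down): (row=1, col=5) -> (row=2, col=5)
  R (right): (row=2, col=5) -> (row=2, col=0)
  U (up): (row=2, col=0) -> (row=1, col=0)
  R (right): (row=1, col=0) -> (row=1, col=1)
  L (left): (row=1, col=1) -> (row=1, col=0)
  D (down): (row=1, col=0) -> (row=2, col=0)
Final: (row=2, col=0)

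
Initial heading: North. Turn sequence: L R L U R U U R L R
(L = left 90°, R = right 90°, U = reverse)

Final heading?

Start: North
  L (left (90° counter-clockwise)) -> West
  R (right (90° clockwise)) -> North
  L (left (90° counter-clockwise)) -> West
  U (U-turn (180°)) -> East
  R (right (90° clockwise)) -> South
  U (U-turn (180°)) -> North
  U (U-turn (180°)) -> South
  R (right (90° clockwise)) -> West
  L (left (90° counter-clockwise)) -> South
  R (right (90° clockwise)) -> West
Final: West

Answer: Final heading: West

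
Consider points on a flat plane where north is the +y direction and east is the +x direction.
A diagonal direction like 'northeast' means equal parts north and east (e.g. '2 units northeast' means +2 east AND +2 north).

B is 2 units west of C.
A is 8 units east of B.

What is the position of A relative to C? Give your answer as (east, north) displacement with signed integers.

Answer: A is at (east=6, north=0) relative to C.

Derivation:
Place C at the origin (east=0, north=0).
  B is 2 units west of C: delta (east=-2, north=+0); B at (east=-2, north=0).
  A is 8 units east of B: delta (east=+8, north=+0); A at (east=6, north=0).
Therefore A relative to C: (east=6, north=0).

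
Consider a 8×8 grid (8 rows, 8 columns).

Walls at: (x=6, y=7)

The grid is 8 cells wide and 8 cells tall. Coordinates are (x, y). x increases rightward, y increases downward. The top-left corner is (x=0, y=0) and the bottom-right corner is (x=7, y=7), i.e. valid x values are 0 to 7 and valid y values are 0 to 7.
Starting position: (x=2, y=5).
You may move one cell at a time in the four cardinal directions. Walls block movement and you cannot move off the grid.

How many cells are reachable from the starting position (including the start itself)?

BFS flood-fill from (x=2, y=5):
  Distance 0: (x=2, y=5)
  Distance 1: (x=2, y=4), (x=1, y=5), (x=3, y=5), (x=2, y=6)
  Distance 2: (x=2, y=3), (x=1, y=4), (x=3, y=4), (x=0, y=5), (x=4, y=5), (x=1, y=6), (x=3, y=6), (x=2, y=7)
  Distance 3: (x=2, y=2), (x=1, y=3), (x=3, y=3), (x=0, y=4), (x=4, y=4), (x=5, y=5), (x=0, y=6), (x=4, y=6), (x=1, y=7), (x=3, y=7)
  Distance 4: (x=2, y=1), (x=1, y=2), (x=3, y=2), (x=0, y=3), (x=4, y=3), (x=5, y=4), (x=6, y=5), (x=5, y=6), (x=0, y=7), (x=4, y=7)
  Distance 5: (x=2, y=0), (x=1, y=1), (x=3, y=1), (x=0, y=2), (x=4, y=2), (x=5, y=3), (x=6, y=4), (x=7, y=5), (x=6, y=6), (x=5, y=7)
  Distance 6: (x=1, y=0), (x=3, y=0), (x=0, y=1), (x=4, y=1), (x=5, y=2), (x=6, y=3), (x=7, y=4), (x=7, y=6)
  Distance 7: (x=0, y=0), (x=4, y=0), (x=5, y=1), (x=6, y=2), (x=7, y=3), (x=7, y=7)
  Distance 8: (x=5, y=0), (x=6, y=1), (x=7, y=2)
  Distance 9: (x=6, y=0), (x=7, y=1)
  Distance 10: (x=7, y=0)
Total reachable: 63 (grid has 63 open cells total)

Answer: Reachable cells: 63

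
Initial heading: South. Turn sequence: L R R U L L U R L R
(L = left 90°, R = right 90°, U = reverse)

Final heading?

Start: South
  L (left (90° counter-clockwise)) -> East
  R (right (90° clockwise)) -> South
  R (right (90° clockwise)) -> West
  U (U-turn (180°)) -> East
  L (left (90° counter-clockwise)) -> North
  L (left (90° counter-clockwise)) -> West
  U (U-turn (180°)) -> East
  R (right (90° clockwise)) -> South
  L (left (90° counter-clockwise)) -> East
  R (right (90° clockwise)) -> South
Final: South

Answer: Final heading: South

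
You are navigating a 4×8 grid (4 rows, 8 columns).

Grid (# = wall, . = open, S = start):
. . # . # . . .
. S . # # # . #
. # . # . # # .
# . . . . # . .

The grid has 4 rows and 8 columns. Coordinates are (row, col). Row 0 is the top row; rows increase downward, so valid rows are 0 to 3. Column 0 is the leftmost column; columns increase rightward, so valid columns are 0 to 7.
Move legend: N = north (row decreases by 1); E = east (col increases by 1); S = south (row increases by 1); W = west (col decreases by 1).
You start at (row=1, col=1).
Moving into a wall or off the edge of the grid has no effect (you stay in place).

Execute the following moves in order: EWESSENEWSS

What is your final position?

Answer: Final position: (row=3, col=3)

Derivation:
Start: (row=1, col=1)
  E (east): (row=1, col=1) -> (row=1, col=2)
  W (west): (row=1, col=2) -> (row=1, col=1)
  E (east): (row=1, col=1) -> (row=1, col=2)
  S (south): (row=1, col=2) -> (row=2, col=2)
  S (south): (row=2, col=2) -> (row=3, col=2)
  E (east): (row=3, col=2) -> (row=3, col=3)
  N (north): blocked, stay at (row=3, col=3)
  E (east): (row=3, col=3) -> (row=3, col=4)
  W (west): (row=3, col=4) -> (row=3, col=3)
  S (south): blocked, stay at (row=3, col=3)
  S (south): blocked, stay at (row=3, col=3)
Final: (row=3, col=3)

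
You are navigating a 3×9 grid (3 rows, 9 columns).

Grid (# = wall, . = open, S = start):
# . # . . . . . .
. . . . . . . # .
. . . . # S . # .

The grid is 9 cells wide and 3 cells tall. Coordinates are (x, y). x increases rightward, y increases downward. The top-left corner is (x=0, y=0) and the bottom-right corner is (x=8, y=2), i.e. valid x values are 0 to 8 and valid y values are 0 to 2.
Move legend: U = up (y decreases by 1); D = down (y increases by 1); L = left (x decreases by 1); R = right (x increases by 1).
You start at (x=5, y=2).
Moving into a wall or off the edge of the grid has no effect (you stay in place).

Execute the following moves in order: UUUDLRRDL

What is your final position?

Start: (x=5, y=2)
  U (up): (x=5, y=2) -> (x=5, y=1)
  U (up): (x=5, y=1) -> (x=5, y=0)
  U (up): blocked, stay at (x=5, y=0)
  D (down): (x=5, y=0) -> (x=5, y=1)
  L (left): (x=5, y=1) -> (x=4, y=1)
  R (right): (x=4, y=1) -> (x=5, y=1)
  R (right): (x=5, y=1) -> (x=6, y=1)
  D (down): (x=6, y=1) -> (x=6, y=2)
  L (left): (x=6, y=2) -> (x=5, y=2)
Final: (x=5, y=2)

Answer: Final position: (x=5, y=2)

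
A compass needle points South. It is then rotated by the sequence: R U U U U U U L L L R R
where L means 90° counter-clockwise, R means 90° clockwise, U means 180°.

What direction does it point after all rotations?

Answer: Final heading: South

Derivation:
Start: South
  R (right (90° clockwise)) -> West
  U (U-turn (180°)) -> East
  U (U-turn (180°)) -> West
  U (U-turn (180°)) -> East
  U (U-turn (180°)) -> West
  U (U-turn (180°)) -> East
  U (U-turn (180°)) -> West
  L (left (90° counter-clockwise)) -> South
  L (left (90° counter-clockwise)) -> East
  L (left (90° counter-clockwise)) -> North
  R (right (90° clockwise)) -> East
  R (right (90° clockwise)) -> South
Final: South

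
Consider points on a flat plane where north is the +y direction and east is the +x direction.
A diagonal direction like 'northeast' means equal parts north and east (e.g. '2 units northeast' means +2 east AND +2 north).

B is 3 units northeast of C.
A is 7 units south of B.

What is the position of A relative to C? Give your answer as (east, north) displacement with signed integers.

Place C at the origin (east=0, north=0).
  B is 3 units northeast of C: delta (east=+3, north=+3); B at (east=3, north=3).
  A is 7 units south of B: delta (east=+0, north=-7); A at (east=3, north=-4).
Therefore A relative to C: (east=3, north=-4).

Answer: A is at (east=3, north=-4) relative to C.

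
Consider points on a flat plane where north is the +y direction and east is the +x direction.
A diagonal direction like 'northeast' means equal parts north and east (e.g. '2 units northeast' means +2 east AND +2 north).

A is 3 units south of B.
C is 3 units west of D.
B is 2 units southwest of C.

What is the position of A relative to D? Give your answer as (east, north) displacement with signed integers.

Answer: A is at (east=-5, north=-5) relative to D.

Derivation:
Place D at the origin (east=0, north=0).
  C is 3 units west of D: delta (east=-3, north=+0); C at (east=-3, north=0).
  B is 2 units southwest of C: delta (east=-2, north=-2); B at (east=-5, north=-2).
  A is 3 units south of B: delta (east=+0, north=-3); A at (east=-5, north=-5).
Therefore A relative to D: (east=-5, north=-5).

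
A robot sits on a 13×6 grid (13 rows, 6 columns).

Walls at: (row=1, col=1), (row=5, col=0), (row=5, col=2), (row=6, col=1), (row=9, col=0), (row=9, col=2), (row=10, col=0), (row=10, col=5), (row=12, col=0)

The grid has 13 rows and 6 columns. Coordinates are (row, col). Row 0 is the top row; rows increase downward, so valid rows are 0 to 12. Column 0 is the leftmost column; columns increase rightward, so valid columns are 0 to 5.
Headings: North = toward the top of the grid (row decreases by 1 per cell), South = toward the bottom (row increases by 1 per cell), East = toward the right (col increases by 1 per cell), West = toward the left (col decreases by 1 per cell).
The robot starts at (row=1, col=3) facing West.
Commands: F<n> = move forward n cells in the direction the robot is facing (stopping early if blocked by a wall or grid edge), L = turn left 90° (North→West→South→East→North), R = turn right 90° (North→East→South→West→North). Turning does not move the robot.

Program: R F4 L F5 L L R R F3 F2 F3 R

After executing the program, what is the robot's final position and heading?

Answer: Final position: (row=0, col=0), facing North

Derivation:
Start: (row=1, col=3), facing West
  R: turn right, now facing North
  F4: move forward 1/4 (blocked), now at (row=0, col=3)
  L: turn left, now facing West
  F5: move forward 3/5 (blocked), now at (row=0, col=0)
  L: turn left, now facing South
  L: turn left, now facing East
  R: turn right, now facing South
  R: turn right, now facing West
  F3: move forward 0/3 (blocked), now at (row=0, col=0)
  F2: move forward 0/2 (blocked), now at (row=0, col=0)
  F3: move forward 0/3 (blocked), now at (row=0, col=0)
  R: turn right, now facing North
Final: (row=0, col=0), facing North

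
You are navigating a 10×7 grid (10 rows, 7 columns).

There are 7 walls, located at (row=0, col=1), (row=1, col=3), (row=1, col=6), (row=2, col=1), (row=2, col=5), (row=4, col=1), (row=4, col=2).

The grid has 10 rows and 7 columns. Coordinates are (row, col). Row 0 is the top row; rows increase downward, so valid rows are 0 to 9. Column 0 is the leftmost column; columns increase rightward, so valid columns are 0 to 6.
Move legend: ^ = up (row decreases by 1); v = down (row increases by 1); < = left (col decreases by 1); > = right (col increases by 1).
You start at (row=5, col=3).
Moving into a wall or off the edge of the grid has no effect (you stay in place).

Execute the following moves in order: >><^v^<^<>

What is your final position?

Answer: Final position: (row=3, col=3)

Derivation:
Start: (row=5, col=3)
  > (right): (row=5, col=3) -> (row=5, col=4)
  > (right): (row=5, col=4) -> (row=5, col=5)
  < (left): (row=5, col=5) -> (row=5, col=4)
  ^ (up): (row=5, col=4) -> (row=4, col=4)
  v (down): (row=4, col=4) -> (row=5, col=4)
  ^ (up): (row=5, col=4) -> (row=4, col=4)
  < (left): (row=4, col=4) -> (row=4, col=3)
  ^ (up): (row=4, col=3) -> (row=3, col=3)
  < (left): (row=3, col=3) -> (row=3, col=2)
  > (right): (row=3, col=2) -> (row=3, col=3)
Final: (row=3, col=3)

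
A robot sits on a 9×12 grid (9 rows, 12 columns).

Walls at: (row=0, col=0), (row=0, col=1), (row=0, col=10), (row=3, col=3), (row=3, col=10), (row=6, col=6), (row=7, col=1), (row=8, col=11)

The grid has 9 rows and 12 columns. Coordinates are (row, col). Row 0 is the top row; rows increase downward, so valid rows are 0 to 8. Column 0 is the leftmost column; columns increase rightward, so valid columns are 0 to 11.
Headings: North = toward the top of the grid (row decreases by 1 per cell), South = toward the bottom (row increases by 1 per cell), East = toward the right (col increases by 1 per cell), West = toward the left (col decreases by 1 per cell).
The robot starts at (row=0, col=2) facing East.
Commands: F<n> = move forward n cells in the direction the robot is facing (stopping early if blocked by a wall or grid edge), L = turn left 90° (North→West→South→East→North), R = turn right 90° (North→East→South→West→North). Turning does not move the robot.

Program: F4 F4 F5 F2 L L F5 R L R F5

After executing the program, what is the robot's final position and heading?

Start: (row=0, col=2), facing East
  F4: move forward 4, now at (row=0, col=6)
  F4: move forward 3/4 (blocked), now at (row=0, col=9)
  F5: move forward 0/5 (blocked), now at (row=0, col=9)
  F2: move forward 0/2 (blocked), now at (row=0, col=9)
  L: turn left, now facing North
  L: turn left, now facing West
  F5: move forward 5, now at (row=0, col=4)
  R: turn right, now facing North
  L: turn left, now facing West
  R: turn right, now facing North
  F5: move forward 0/5 (blocked), now at (row=0, col=4)
Final: (row=0, col=4), facing North

Answer: Final position: (row=0, col=4), facing North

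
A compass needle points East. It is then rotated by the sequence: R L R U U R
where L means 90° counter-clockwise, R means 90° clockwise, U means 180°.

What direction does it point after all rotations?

Answer: Final heading: West

Derivation:
Start: East
  R (right (90° clockwise)) -> South
  L (left (90° counter-clockwise)) -> East
  R (right (90° clockwise)) -> South
  U (U-turn (180°)) -> North
  U (U-turn (180°)) -> South
  R (right (90° clockwise)) -> West
Final: West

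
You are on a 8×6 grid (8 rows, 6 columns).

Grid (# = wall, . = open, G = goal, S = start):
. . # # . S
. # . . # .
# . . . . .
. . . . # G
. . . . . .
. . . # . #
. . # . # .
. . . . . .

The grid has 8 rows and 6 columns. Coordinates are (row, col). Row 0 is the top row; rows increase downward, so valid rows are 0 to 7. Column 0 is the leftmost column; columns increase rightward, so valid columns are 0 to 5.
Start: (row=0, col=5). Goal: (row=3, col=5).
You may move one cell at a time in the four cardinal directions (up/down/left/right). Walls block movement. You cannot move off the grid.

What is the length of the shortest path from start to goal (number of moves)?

BFS from (row=0, col=5) until reaching (row=3, col=5):
  Distance 0: (row=0, col=5)
  Distance 1: (row=0, col=4), (row=1, col=5)
  Distance 2: (row=2, col=5)
  Distance 3: (row=2, col=4), (row=3, col=5)  <- goal reached here
One shortest path (3 moves): (row=0, col=5) -> (row=1, col=5) -> (row=2, col=5) -> (row=3, col=5)

Answer: Shortest path length: 3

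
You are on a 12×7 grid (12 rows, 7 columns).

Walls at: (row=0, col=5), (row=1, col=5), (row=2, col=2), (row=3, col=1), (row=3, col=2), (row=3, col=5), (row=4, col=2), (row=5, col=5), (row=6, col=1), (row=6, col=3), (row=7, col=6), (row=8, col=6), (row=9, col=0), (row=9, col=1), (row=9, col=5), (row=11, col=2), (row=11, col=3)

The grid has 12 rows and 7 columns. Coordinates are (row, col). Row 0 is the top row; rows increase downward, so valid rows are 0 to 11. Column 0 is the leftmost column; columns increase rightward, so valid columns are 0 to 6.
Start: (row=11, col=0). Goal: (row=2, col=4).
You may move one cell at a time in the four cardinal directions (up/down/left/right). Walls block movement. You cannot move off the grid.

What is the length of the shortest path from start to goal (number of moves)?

Answer: Shortest path length: 13

Derivation:
BFS from (row=11, col=0) until reaching (row=2, col=4):
  Distance 0: (row=11, col=0)
  Distance 1: (row=10, col=0), (row=11, col=1)
  Distance 2: (row=10, col=1)
  Distance 3: (row=10, col=2)
  Distance 4: (row=9, col=2), (row=10, col=3)
  Distance 5: (row=8, col=2), (row=9, col=3), (row=10, col=4)
  Distance 6: (row=7, col=2), (row=8, col=1), (row=8, col=3), (row=9, col=4), (row=10, col=5), (row=11, col=4)
  Distance 7: (row=6, col=2), (row=7, col=1), (row=7, col=3), (row=8, col=0), (row=8, col=4), (row=10, col=6), (row=11, col=5)
  Distance 8: (row=5, col=2), (row=7, col=0), (row=7, col=4), (row=8, col=5), (row=9, col=6), (row=11, col=6)
  Distance 9: (row=5, col=1), (row=5, col=3), (row=6, col=0), (row=6, col=4), (row=7, col=5)
  Distance 10: (row=4, col=1), (row=4, col=3), (row=5, col=0), (row=5, col=4), (row=6, col=5)
  Distance 11: (row=3, col=3), (row=4, col=0), (row=4, col=4), (row=6, col=6)
  Distance 12: (row=2, col=3), (row=3, col=0), (row=3, col=4), (row=4, col=5), (row=5, col=6)
  Distance 13: (row=1, col=3), (row=2, col=0), (row=2, col=4), (row=4, col=6)  <- goal reached here
One shortest path (13 moves): (row=11, col=0) -> (row=11, col=1) -> (row=10, col=1) -> (row=10, col=2) -> (row=10, col=3) -> (row=10, col=4) -> (row=9, col=4) -> (row=8, col=4) -> (row=7, col=4) -> (row=6, col=4) -> (row=5, col=4) -> (row=4, col=4) -> (row=3, col=4) -> (row=2, col=4)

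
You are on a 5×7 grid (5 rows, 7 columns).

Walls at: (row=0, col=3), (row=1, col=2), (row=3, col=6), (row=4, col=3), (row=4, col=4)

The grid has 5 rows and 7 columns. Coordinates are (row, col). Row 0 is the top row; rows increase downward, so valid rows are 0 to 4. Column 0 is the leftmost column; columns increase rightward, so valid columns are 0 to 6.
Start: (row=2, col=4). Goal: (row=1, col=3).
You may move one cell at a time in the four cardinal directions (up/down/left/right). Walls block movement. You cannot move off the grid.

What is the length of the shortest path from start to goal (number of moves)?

BFS from (row=2, col=4) until reaching (row=1, col=3):
  Distance 0: (row=2, col=4)
  Distance 1: (row=1, col=4), (row=2, col=3), (row=2, col=5), (row=3, col=4)
  Distance 2: (row=0, col=4), (row=1, col=3), (row=1, col=5), (row=2, col=2), (row=2, col=6), (row=3, col=3), (row=3, col=5)  <- goal reached here
One shortest path (2 moves): (row=2, col=4) -> (row=2, col=3) -> (row=1, col=3)

Answer: Shortest path length: 2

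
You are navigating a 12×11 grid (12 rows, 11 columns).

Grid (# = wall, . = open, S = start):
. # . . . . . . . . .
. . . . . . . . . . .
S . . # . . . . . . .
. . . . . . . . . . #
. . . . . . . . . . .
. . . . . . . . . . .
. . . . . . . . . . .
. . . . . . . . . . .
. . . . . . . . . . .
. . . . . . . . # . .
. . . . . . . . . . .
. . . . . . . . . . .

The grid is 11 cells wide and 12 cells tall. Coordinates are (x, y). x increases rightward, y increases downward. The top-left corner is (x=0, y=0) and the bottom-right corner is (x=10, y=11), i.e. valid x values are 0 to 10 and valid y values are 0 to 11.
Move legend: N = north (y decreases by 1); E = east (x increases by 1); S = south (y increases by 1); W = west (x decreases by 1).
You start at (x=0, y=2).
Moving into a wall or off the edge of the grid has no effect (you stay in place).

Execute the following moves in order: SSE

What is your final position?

Start: (x=0, y=2)
  S (south): (x=0, y=2) -> (x=0, y=3)
  S (south): (x=0, y=3) -> (x=0, y=4)
  E (east): (x=0, y=4) -> (x=1, y=4)
Final: (x=1, y=4)

Answer: Final position: (x=1, y=4)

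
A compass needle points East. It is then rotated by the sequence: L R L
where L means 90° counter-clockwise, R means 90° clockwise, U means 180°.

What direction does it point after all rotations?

Answer: Final heading: North

Derivation:
Start: East
  L (left (90° counter-clockwise)) -> North
  R (right (90° clockwise)) -> East
  L (left (90° counter-clockwise)) -> North
Final: North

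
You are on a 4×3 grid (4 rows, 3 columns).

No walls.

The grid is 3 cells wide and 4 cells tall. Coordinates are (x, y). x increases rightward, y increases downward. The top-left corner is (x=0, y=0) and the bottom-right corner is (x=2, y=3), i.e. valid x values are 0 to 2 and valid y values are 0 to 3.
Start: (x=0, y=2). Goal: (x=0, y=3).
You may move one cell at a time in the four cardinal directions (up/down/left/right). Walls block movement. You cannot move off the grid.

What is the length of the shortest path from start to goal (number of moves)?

BFS from (x=0, y=2) until reaching (x=0, y=3):
  Distance 0: (x=0, y=2)
  Distance 1: (x=0, y=1), (x=1, y=2), (x=0, y=3)  <- goal reached here
One shortest path (1 moves): (x=0, y=2) -> (x=0, y=3)

Answer: Shortest path length: 1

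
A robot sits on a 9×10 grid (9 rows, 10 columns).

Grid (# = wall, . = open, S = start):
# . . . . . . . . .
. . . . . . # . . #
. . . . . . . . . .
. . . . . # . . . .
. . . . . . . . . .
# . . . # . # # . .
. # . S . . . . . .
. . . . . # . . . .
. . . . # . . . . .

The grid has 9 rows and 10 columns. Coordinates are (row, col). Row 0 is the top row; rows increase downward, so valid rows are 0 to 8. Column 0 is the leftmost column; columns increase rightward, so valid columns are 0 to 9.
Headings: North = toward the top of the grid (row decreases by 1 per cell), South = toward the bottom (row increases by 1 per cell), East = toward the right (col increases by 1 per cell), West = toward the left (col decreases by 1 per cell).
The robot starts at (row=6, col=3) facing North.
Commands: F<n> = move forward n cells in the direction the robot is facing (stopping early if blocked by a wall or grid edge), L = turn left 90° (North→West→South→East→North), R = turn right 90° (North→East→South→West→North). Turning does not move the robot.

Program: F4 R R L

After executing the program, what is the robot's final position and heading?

Start: (row=6, col=3), facing North
  F4: move forward 4, now at (row=2, col=3)
  R: turn right, now facing East
  R: turn right, now facing South
  L: turn left, now facing East
Final: (row=2, col=3), facing East

Answer: Final position: (row=2, col=3), facing East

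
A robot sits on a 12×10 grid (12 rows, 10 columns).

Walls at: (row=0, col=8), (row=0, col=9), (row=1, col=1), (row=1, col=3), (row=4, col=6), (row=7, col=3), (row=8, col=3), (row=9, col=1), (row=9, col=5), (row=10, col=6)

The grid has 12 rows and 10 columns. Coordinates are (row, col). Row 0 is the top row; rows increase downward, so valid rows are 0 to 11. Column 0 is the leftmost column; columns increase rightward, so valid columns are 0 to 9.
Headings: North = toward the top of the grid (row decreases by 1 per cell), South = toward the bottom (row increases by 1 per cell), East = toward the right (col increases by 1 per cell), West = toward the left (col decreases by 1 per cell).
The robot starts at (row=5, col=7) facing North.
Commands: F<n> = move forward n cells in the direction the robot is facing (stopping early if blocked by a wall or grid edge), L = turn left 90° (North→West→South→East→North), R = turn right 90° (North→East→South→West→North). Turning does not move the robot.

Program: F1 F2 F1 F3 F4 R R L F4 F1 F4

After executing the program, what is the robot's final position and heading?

Start: (row=5, col=7), facing North
  F1: move forward 1, now at (row=4, col=7)
  F2: move forward 2, now at (row=2, col=7)
  F1: move forward 1, now at (row=1, col=7)
  F3: move forward 1/3 (blocked), now at (row=0, col=7)
  F4: move forward 0/4 (blocked), now at (row=0, col=7)
  R: turn right, now facing East
  R: turn right, now facing South
  L: turn left, now facing East
  F4: move forward 0/4 (blocked), now at (row=0, col=7)
  F1: move forward 0/1 (blocked), now at (row=0, col=7)
  F4: move forward 0/4 (blocked), now at (row=0, col=7)
Final: (row=0, col=7), facing East

Answer: Final position: (row=0, col=7), facing East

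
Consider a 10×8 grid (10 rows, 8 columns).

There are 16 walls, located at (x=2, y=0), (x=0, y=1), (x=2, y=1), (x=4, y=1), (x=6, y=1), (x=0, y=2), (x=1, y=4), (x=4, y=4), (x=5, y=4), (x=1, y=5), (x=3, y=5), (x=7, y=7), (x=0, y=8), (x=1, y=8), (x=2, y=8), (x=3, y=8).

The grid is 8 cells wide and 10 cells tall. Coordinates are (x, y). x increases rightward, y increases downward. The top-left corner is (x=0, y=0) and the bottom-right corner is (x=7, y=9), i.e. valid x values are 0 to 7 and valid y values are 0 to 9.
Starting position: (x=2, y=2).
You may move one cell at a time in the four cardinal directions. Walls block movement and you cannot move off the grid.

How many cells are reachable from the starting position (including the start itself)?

Answer: Reachable cells: 64

Derivation:
BFS flood-fill from (x=2, y=2):
  Distance 0: (x=2, y=2)
  Distance 1: (x=1, y=2), (x=3, y=2), (x=2, y=3)
  Distance 2: (x=1, y=1), (x=3, y=1), (x=4, y=2), (x=1, y=3), (x=3, y=3), (x=2, y=4)
  Distance 3: (x=1, y=0), (x=3, y=0), (x=5, y=2), (x=0, y=3), (x=4, y=3), (x=3, y=4), (x=2, y=5)
  Distance 4: (x=0, y=0), (x=4, y=0), (x=5, y=1), (x=6, y=2), (x=5, y=3), (x=0, y=4), (x=2, y=6)
  Distance 5: (x=5, y=0), (x=7, y=2), (x=6, y=3), (x=0, y=5), (x=1, y=6), (x=3, y=6), (x=2, y=7)
  Distance 6: (x=6, y=0), (x=7, y=1), (x=7, y=3), (x=6, y=4), (x=0, y=6), (x=4, y=6), (x=1, y=7), (x=3, y=7)
  Distance 7: (x=7, y=0), (x=7, y=4), (x=4, y=5), (x=6, y=5), (x=5, y=6), (x=0, y=7), (x=4, y=7)
  Distance 8: (x=5, y=5), (x=7, y=5), (x=6, y=6), (x=5, y=7), (x=4, y=8)
  Distance 9: (x=7, y=6), (x=6, y=7), (x=5, y=8), (x=4, y=9)
  Distance 10: (x=6, y=8), (x=3, y=9), (x=5, y=9)
  Distance 11: (x=7, y=8), (x=2, y=9), (x=6, y=9)
  Distance 12: (x=1, y=9), (x=7, y=9)
  Distance 13: (x=0, y=9)
Total reachable: 64 (grid has 64 open cells total)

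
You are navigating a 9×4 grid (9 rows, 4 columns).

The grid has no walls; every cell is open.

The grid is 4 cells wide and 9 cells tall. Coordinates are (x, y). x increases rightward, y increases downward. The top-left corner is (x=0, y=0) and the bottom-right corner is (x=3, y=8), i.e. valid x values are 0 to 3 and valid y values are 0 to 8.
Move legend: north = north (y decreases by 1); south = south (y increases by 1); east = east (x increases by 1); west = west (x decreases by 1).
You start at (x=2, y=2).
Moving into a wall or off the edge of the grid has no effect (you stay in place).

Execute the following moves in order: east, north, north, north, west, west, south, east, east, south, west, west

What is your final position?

Answer: Final position: (x=1, y=2)

Derivation:
Start: (x=2, y=2)
  east (east): (x=2, y=2) -> (x=3, y=2)
  north (north): (x=3, y=2) -> (x=3, y=1)
  north (north): (x=3, y=1) -> (x=3, y=0)
  north (north): blocked, stay at (x=3, y=0)
  west (west): (x=3, y=0) -> (x=2, y=0)
  west (west): (x=2, y=0) -> (x=1, y=0)
  south (south): (x=1, y=0) -> (x=1, y=1)
  east (east): (x=1, y=1) -> (x=2, y=1)
  east (east): (x=2, y=1) -> (x=3, y=1)
  south (south): (x=3, y=1) -> (x=3, y=2)
  west (west): (x=3, y=2) -> (x=2, y=2)
  west (west): (x=2, y=2) -> (x=1, y=2)
Final: (x=1, y=2)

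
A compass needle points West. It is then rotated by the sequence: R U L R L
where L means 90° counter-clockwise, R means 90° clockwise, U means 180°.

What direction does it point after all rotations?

Start: West
  R (right (90° clockwise)) -> North
  U (U-turn (180°)) -> South
  L (left (90° counter-clockwise)) -> East
  R (right (90° clockwise)) -> South
  L (left (90° counter-clockwise)) -> East
Final: East

Answer: Final heading: East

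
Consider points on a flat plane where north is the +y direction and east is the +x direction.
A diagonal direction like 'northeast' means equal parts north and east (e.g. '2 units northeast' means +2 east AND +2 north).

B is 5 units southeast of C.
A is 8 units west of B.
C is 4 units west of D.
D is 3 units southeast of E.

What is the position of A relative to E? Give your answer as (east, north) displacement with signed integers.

Place E at the origin (east=0, north=0).
  D is 3 units southeast of E: delta (east=+3, north=-3); D at (east=3, north=-3).
  C is 4 units west of D: delta (east=-4, north=+0); C at (east=-1, north=-3).
  B is 5 units southeast of C: delta (east=+5, north=-5); B at (east=4, north=-8).
  A is 8 units west of B: delta (east=-8, north=+0); A at (east=-4, north=-8).
Therefore A relative to E: (east=-4, north=-8).

Answer: A is at (east=-4, north=-8) relative to E.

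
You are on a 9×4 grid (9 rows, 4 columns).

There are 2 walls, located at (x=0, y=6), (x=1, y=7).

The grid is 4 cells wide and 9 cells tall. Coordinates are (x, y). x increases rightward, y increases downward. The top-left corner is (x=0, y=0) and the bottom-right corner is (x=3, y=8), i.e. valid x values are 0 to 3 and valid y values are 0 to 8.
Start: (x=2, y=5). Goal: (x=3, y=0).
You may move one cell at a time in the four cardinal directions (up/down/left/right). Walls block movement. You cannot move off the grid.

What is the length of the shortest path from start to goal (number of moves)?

BFS from (x=2, y=5) until reaching (x=3, y=0):
  Distance 0: (x=2, y=5)
  Distance 1: (x=2, y=4), (x=1, y=5), (x=3, y=5), (x=2, y=6)
  Distance 2: (x=2, y=3), (x=1, y=4), (x=3, y=4), (x=0, y=5), (x=1, y=6), (x=3, y=6), (x=2, y=7)
  Distance 3: (x=2, y=2), (x=1, y=3), (x=3, y=3), (x=0, y=4), (x=3, y=7), (x=2, y=8)
  Distance 4: (x=2, y=1), (x=1, y=2), (x=3, y=2), (x=0, y=3), (x=1, y=8), (x=3, y=8)
  Distance 5: (x=2, y=0), (x=1, y=1), (x=3, y=1), (x=0, y=2), (x=0, y=8)
  Distance 6: (x=1, y=0), (x=3, y=0), (x=0, y=1), (x=0, y=7)  <- goal reached here
One shortest path (6 moves): (x=2, y=5) -> (x=3, y=5) -> (x=3, y=4) -> (x=3, y=3) -> (x=3, y=2) -> (x=3, y=1) -> (x=3, y=0)

Answer: Shortest path length: 6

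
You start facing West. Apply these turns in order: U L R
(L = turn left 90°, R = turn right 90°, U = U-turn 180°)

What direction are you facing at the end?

Start: West
  U (U-turn (180°)) -> East
  L (left (90° counter-clockwise)) -> North
  R (right (90° clockwise)) -> East
Final: East

Answer: Final heading: East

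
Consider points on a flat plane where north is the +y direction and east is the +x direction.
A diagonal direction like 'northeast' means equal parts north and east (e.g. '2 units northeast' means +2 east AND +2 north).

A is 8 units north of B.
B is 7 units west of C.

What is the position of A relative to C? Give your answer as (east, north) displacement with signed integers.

Answer: A is at (east=-7, north=8) relative to C.

Derivation:
Place C at the origin (east=0, north=0).
  B is 7 units west of C: delta (east=-7, north=+0); B at (east=-7, north=0).
  A is 8 units north of B: delta (east=+0, north=+8); A at (east=-7, north=8).
Therefore A relative to C: (east=-7, north=8).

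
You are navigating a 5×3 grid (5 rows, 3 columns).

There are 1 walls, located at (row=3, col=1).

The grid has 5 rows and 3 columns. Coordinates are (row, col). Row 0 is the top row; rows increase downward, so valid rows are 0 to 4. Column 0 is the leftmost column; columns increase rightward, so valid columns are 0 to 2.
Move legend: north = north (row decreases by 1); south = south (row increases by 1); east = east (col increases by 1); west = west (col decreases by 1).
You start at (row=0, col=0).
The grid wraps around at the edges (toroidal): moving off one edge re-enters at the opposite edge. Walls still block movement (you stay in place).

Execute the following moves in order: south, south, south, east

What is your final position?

Start: (row=0, col=0)
  south (south): (row=0, col=0) -> (row=1, col=0)
  south (south): (row=1, col=0) -> (row=2, col=0)
  south (south): (row=2, col=0) -> (row=3, col=0)
  east (east): blocked, stay at (row=3, col=0)
Final: (row=3, col=0)

Answer: Final position: (row=3, col=0)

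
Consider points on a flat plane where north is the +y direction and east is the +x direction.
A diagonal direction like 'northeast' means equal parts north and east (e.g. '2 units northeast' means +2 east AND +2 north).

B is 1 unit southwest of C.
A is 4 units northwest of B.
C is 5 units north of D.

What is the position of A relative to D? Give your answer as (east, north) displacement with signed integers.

Answer: A is at (east=-5, north=8) relative to D.

Derivation:
Place D at the origin (east=0, north=0).
  C is 5 units north of D: delta (east=+0, north=+5); C at (east=0, north=5).
  B is 1 unit southwest of C: delta (east=-1, north=-1); B at (east=-1, north=4).
  A is 4 units northwest of B: delta (east=-4, north=+4); A at (east=-5, north=8).
Therefore A relative to D: (east=-5, north=8).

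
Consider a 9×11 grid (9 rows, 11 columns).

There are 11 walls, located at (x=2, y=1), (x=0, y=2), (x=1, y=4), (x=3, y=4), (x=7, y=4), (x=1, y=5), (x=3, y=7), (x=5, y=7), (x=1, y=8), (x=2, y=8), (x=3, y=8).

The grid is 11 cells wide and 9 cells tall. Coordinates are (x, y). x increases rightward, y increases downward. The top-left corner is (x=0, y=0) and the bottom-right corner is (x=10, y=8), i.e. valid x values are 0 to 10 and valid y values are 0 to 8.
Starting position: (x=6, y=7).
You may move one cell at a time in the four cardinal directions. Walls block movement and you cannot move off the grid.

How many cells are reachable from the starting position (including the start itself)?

Answer: Reachable cells: 88

Derivation:
BFS flood-fill from (x=6, y=7):
  Distance 0: (x=6, y=7)
  Distance 1: (x=6, y=6), (x=7, y=7), (x=6, y=8)
  Distance 2: (x=6, y=5), (x=5, y=6), (x=7, y=6), (x=8, y=7), (x=5, y=8), (x=7, y=8)
  Distance 3: (x=6, y=4), (x=5, y=5), (x=7, y=5), (x=4, y=6), (x=8, y=6), (x=9, y=7), (x=4, y=8), (x=8, y=8)
  Distance 4: (x=6, y=3), (x=5, y=4), (x=4, y=5), (x=8, y=5), (x=3, y=6), (x=9, y=6), (x=4, y=7), (x=10, y=7), (x=9, y=8)
  Distance 5: (x=6, y=2), (x=5, y=3), (x=7, y=3), (x=4, y=4), (x=8, y=4), (x=3, y=5), (x=9, y=5), (x=2, y=6), (x=10, y=6), (x=10, y=8)
  Distance 6: (x=6, y=1), (x=5, y=2), (x=7, y=2), (x=4, y=3), (x=8, y=3), (x=9, y=4), (x=2, y=5), (x=10, y=5), (x=1, y=6), (x=2, y=7)
  Distance 7: (x=6, y=0), (x=5, y=1), (x=7, y=1), (x=4, y=2), (x=8, y=2), (x=3, y=3), (x=9, y=3), (x=2, y=4), (x=10, y=4), (x=0, y=6), (x=1, y=7)
  Distance 8: (x=5, y=0), (x=7, y=0), (x=4, y=1), (x=8, y=1), (x=3, y=2), (x=9, y=2), (x=2, y=3), (x=10, y=3), (x=0, y=5), (x=0, y=7)
  Distance 9: (x=4, y=0), (x=8, y=0), (x=3, y=1), (x=9, y=1), (x=2, y=2), (x=10, y=2), (x=1, y=3), (x=0, y=4), (x=0, y=8)
  Distance 10: (x=3, y=0), (x=9, y=0), (x=10, y=1), (x=1, y=2), (x=0, y=3)
  Distance 11: (x=2, y=0), (x=10, y=0), (x=1, y=1)
  Distance 12: (x=1, y=0), (x=0, y=1)
  Distance 13: (x=0, y=0)
Total reachable: 88 (grid has 88 open cells total)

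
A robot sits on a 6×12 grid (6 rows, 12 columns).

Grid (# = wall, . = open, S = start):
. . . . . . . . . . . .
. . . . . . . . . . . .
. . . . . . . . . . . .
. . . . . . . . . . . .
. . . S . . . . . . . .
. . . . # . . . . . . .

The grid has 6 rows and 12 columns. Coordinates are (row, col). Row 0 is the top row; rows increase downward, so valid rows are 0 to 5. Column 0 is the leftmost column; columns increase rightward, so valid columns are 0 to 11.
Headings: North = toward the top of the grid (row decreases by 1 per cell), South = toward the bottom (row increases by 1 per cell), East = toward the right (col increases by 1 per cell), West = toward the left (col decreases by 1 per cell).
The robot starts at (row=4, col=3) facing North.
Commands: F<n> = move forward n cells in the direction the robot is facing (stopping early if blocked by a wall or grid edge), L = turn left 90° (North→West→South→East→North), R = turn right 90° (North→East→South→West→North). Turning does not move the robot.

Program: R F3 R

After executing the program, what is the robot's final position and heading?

Answer: Final position: (row=4, col=6), facing South

Derivation:
Start: (row=4, col=3), facing North
  R: turn right, now facing East
  F3: move forward 3, now at (row=4, col=6)
  R: turn right, now facing South
Final: (row=4, col=6), facing South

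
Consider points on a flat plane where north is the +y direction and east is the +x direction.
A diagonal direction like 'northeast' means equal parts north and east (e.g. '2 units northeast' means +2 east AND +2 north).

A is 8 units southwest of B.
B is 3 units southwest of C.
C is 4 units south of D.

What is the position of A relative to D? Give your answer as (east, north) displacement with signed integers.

Place D at the origin (east=0, north=0).
  C is 4 units south of D: delta (east=+0, north=-4); C at (east=0, north=-4).
  B is 3 units southwest of C: delta (east=-3, north=-3); B at (east=-3, north=-7).
  A is 8 units southwest of B: delta (east=-8, north=-8); A at (east=-11, north=-15).
Therefore A relative to D: (east=-11, north=-15).

Answer: A is at (east=-11, north=-15) relative to D.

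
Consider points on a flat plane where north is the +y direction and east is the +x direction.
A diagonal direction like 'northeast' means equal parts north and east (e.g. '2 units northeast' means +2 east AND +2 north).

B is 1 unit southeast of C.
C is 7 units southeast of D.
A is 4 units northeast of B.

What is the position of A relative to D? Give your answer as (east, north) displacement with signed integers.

Answer: A is at (east=12, north=-4) relative to D.

Derivation:
Place D at the origin (east=0, north=0).
  C is 7 units southeast of D: delta (east=+7, north=-7); C at (east=7, north=-7).
  B is 1 unit southeast of C: delta (east=+1, north=-1); B at (east=8, north=-8).
  A is 4 units northeast of B: delta (east=+4, north=+4); A at (east=12, north=-4).
Therefore A relative to D: (east=12, north=-4).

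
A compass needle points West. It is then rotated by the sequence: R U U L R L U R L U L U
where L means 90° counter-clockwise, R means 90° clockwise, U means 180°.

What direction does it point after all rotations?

Answer: Final heading: North

Derivation:
Start: West
  R (right (90° clockwise)) -> North
  U (U-turn (180°)) -> South
  U (U-turn (180°)) -> North
  L (left (90° counter-clockwise)) -> West
  R (right (90° clockwise)) -> North
  L (left (90° counter-clockwise)) -> West
  U (U-turn (180°)) -> East
  R (right (90° clockwise)) -> South
  L (left (90° counter-clockwise)) -> East
  U (U-turn (180°)) -> West
  L (left (90° counter-clockwise)) -> South
  U (U-turn (180°)) -> North
Final: North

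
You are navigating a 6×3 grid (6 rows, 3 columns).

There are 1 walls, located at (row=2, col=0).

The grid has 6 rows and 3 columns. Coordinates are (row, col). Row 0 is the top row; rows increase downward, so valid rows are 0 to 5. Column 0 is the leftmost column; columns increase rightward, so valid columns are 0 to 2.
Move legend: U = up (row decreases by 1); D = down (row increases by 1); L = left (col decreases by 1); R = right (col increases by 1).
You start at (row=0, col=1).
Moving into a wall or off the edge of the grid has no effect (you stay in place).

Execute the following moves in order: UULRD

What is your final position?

Start: (row=0, col=1)
  U (up): blocked, stay at (row=0, col=1)
  U (up): blocked, stay at (row=0, col=1)
  L (left): (row=0, col=1) -> (row=0, col=0)
  R (right): (row=0, col=0) -> (row=0, col=1)
  D (down): (row=0, col=1) -> (row=1, col=1)
Final: (row=1, col=1)

Answer: Final position: (row=1, col=1)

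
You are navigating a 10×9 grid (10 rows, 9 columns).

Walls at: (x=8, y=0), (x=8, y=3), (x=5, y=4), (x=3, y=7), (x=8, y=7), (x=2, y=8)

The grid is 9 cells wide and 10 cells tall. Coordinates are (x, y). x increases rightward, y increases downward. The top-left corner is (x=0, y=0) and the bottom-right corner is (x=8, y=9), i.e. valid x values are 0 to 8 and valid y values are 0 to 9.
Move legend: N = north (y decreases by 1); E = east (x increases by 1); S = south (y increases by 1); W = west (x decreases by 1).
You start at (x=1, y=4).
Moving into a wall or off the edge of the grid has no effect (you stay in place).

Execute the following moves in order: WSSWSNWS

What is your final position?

Answer: Final position: (x=0, y=7)

Derivation:
Start: (x=1, y=4)
  W (west): (x=1, y=4) -> (x=0, y=4)
  S (south): (x=0, y=4) -> (x=0, y=5)
  S (south): (x=0, y=5) -> (x=0, y=6)
  W (west): blocked, stay at (x=0, y=6)
  S (south): (x=0, y=6) -> (x=0, y=7)
  N (north): (x=0, y=7) -> (x=0, y=6)
  W (west): blocked, stay at (x=0, y=6)
  S (south): (x=0, y=6) -> (x=0, y=7)
Final: (x=0, y=7)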